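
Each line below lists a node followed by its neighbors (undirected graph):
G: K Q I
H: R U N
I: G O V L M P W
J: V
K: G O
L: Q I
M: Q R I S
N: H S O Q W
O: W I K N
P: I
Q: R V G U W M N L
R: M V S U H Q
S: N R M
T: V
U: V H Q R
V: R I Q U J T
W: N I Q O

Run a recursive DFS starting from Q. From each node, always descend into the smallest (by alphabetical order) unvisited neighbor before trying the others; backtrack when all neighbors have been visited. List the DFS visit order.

Q -> G -> I -> L -> M -> R -> H -> N -> O -> K -> W -> S -> U -> V -> J -> T -> P

Visit Q
Q → G
G → I
I → L
I → M
M → R
R → H
H → N
N → O
O → K
O → W
N → S
H → U
U → V
V → J
V → T
I → P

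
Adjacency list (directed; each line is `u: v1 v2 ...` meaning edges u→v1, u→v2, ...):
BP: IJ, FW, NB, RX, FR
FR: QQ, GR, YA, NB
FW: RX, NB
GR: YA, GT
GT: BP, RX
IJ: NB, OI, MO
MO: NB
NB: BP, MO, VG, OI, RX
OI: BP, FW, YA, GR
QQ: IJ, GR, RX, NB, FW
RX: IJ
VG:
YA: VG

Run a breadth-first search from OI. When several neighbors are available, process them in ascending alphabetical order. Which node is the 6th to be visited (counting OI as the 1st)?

Visit OI; enqueue BP, FW, GR, YA → queue [BP, FW, GR, YA]
Visit BP; enqueue FR, IJ, NB, RX → queue [FW, GR, YA, FR, IJ, NB, RX]
Visit FW → queue [GR, YA, FR, IJ, NB, RX]
Visit GR; enqueue GT → queue [YA, FR, IJ, NB, RX, GT]
Visit YA; enqueue VG → queue [FR, IJ, NB, RX, GT, VG]
Visit FR; enqueue QQ → queue [IJ, NB, RX, GT, VG, QQ]
Visit IJ; enqueue MO → queue [NB, RX, GT, VG, QQ, MO]
Visit NB → queue [RX, GT, VG, QQ, MO]
Visit RX → queue [GT, VG, QQ, MO]
Visit GT → queue [VG, QQ, MO]
Visit VG → queue [QQ, MO]
Visit QQ → queue [MO]
Visit MO → queue []

Visit order: OI, BP, FW, GR, YA, FR, IJ, NB, RX, GT, VG, QQ, MO

FR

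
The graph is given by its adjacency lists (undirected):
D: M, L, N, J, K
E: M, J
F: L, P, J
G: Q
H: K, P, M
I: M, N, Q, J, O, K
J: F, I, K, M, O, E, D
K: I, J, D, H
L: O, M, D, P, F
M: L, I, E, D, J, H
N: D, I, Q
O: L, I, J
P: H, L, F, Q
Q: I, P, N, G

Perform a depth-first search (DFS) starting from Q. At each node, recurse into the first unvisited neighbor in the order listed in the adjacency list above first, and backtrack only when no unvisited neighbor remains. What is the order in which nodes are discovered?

Q -> I -> M -> L -> O -> J -> F -> P -> H -> K -> D -> N -> E -> G

Visit Q
Q → I
I → M
M → L
L → O
O → J
J → F
F → P
P → H
H → K
K → D
D → N
J → E
Q → G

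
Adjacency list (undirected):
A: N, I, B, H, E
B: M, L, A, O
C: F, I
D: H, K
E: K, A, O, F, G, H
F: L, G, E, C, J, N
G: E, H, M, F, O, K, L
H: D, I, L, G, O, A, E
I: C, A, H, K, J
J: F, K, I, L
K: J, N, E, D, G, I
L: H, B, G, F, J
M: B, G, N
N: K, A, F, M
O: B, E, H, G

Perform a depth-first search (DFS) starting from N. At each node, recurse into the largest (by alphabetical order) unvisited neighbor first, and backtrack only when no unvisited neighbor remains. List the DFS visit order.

N, M, G, O, H, L, J, K, I, C, F, E, A, B, D

Visit N
N → M
M → G
G → O
O → H
H → L
L → J
J → K
K → I
I → C
C → F
F → E
E → A
A → B
K → D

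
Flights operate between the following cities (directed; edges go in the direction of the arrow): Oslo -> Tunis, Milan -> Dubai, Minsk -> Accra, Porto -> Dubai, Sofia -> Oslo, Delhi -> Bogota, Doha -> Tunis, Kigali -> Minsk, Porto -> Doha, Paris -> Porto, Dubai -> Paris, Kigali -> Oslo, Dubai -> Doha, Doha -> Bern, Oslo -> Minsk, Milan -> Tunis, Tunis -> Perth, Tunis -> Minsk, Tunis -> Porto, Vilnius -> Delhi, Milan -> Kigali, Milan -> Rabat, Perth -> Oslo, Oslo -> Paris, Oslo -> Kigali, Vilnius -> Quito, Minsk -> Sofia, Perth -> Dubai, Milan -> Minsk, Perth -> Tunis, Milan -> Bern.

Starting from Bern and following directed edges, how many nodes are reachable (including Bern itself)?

1

BFS from Bern visits: Bern
Reachable nodes: 1 of 18 total.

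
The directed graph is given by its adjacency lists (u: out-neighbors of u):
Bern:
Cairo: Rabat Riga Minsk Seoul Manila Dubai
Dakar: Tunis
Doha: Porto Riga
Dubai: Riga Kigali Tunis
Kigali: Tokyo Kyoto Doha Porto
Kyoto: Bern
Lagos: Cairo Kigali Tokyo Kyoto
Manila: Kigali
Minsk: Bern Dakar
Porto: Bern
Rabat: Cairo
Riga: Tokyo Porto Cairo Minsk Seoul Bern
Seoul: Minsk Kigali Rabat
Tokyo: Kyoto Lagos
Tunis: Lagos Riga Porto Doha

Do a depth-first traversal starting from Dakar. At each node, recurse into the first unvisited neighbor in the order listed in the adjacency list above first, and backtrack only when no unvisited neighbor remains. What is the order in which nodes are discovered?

Visit Dakar
Dakar → Tunis
Tunis → Lagos
Lagos → Cairo
Cairo → Rabat
Cairo → Riga
Riga → Tokyo
Tokyo → Kyoto
Kyoto → Bern
Riga → Porto
Riga → Minsk
Riga → Seoul
Seoul → Kigali
Kigali → Doha
Cairo → Manila
Cairo → Dubai

Dakar → Tunis → Lagos → Cairo → Rabat → Riga → Tokyo → Kyoto → Bern → Porto → Minsk → Seoul → Kigali → Doha → Manila → Dubai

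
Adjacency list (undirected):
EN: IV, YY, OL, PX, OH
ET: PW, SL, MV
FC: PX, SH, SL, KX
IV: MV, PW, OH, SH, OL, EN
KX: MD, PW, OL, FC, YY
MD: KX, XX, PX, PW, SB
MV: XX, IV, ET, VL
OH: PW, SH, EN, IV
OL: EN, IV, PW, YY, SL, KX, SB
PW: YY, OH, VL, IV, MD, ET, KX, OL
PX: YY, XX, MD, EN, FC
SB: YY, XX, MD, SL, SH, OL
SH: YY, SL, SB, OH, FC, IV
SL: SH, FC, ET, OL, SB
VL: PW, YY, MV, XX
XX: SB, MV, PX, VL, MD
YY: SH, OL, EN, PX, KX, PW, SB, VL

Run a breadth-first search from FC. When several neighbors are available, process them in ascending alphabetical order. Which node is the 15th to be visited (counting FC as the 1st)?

Visit FC; enqueue KX, PX, SH, SL → queue [KX, PX, SH, SL]
Visit KX; enqueue MD, OL, PW, YY → queue [PX, SH, SL, MD, OL, PW, YY]
Visit PX; enqueue EN, XX → queue [SH, SL, MD, OL, PW, YY, EN, XX]
Visit SH; enqueue IV, OH, SB → queue [SL, MD, OL, PW, YY, EN, XX, IV, OH, SB]
Visit SL; enqueue ET → queue [MD, OL, PW, YY, EN, XX, IV, OH, SB, ET]
Visit MD → queue [OL, PW, YY, EN, XX, IV, OH, SB, ET]
Visit OL → queue [PW, YY, EN, XX, IV, OH, SB, ET]
Visit PW; enqueue VL → queue [YY, EN, XX, IV, OH, SB, ET, VL]
Visit YY → queue [EN, XX, IV, OH, SB, ET, VL]
Visit EN → queue [XX, IV, OH, SB, ET, VL]
Visit XX; enqueue MV → queue [IV, OH, SB, ET, VL, MV]
Visit IV → queue [OH, SB, ET, VL, MV]
Visit OH → queue [SB, ET, VL, MV]
Visit SB → queue [ET, VL, MV]
Visit ET → queue [VL, MV]
Visit VL → queue [MV]
Visit MV → queue []

Visit order: FC, KX, PX, SH, SL, MD, OL, PW, YY, EN, XX, IV, OH, SB, ET, VL, MV

ET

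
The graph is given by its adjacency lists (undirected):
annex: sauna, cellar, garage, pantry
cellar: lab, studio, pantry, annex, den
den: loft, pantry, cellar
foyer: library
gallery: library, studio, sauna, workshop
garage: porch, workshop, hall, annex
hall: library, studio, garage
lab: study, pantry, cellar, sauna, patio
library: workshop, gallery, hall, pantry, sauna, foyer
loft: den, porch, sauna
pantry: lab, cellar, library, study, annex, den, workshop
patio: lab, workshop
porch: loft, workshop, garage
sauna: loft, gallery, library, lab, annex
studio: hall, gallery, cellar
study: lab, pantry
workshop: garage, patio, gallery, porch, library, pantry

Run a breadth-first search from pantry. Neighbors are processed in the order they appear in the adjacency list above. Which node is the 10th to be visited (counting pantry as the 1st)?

patio

Visit pantry; enqueue lab, cellar, library, study, annex, den, workshop → queue [lab, cellar, library, study, annex, den, workshop]
Visit lab; enqueue sauna, patio → queue [cellar, library, study, annex, den, workshop, sauna, patio]
Visit cellar; enqueue studio → queue [library, study, annex, den, workshop, sauna, patio, studio]
Visit library; enqueue gallery, hall, foyer → queue [study, annex, den, workshop, sauna, patio, studio, gallery, hall, foyer]
Visit study → queue [annex, den, workshop, sauna, patio, studio, gallery, hall, foyer]
Visit annex; enqueue garage → queue [den, workshop, sauna, patio, studio, gallery, hall, foyer, garage]
Visit den; enqueue loft → queue [workshop, sauna, patio, studio, gallery, hall, foyer, garage, loft]
Visit workshop; enqueue porch → queue [sauna, patio, studio, gallery, hall, foyer, garage, loft, porch]
Visit sauna → queue [patio, studio, gallery, hall, foyer, garage, loft, porch]
Visit patio → queue [studio, gallery, hall, foyer, garage, loft, porch]
Visit studio → queue [gallery, hall, foyer, garage, loft, porch]
Visit gallery → queue [hall, foyer, garage, loft, porch]
Visit hall → queue [foyer, garage, loft, porch]
Visit foyer → queue [garage, loft, porch]
Visit garage → queue [loft, porch]
Visit loft → queue [porch]
Visit porch → queue []

Visit order: pantry, lab, cellar, library, study, annex, den, workshop, sauna, patio, studio, gallery, hall, foyer, garage, loft, porch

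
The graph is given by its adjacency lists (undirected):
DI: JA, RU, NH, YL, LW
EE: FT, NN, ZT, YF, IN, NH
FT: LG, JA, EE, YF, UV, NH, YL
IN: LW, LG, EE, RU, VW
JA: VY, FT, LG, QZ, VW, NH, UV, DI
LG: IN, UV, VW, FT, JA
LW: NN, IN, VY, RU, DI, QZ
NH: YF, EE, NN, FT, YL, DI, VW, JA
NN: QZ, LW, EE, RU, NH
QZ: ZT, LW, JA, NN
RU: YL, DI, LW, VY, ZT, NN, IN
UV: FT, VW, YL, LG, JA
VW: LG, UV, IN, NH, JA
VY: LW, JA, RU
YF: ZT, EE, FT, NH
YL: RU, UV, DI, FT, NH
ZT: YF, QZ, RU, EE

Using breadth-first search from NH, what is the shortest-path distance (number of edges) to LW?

2

Level 0: NH
Level 1: DI, EE, FT, JA, NN, VW, YF, YL
Level 2: IN, LG, LW, QZ, RU, UV, VY, ZT
LW first appears at level 2.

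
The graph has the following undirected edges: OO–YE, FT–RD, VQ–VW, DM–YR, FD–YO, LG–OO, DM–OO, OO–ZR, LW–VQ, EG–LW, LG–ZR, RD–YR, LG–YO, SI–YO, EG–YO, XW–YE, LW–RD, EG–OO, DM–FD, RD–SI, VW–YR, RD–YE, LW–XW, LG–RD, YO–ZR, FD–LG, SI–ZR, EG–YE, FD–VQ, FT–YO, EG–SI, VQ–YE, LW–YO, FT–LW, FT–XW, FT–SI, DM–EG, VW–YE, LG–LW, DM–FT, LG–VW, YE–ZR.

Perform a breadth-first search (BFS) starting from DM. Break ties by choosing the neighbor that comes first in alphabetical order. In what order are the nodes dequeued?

DM, EG, FD, FT, OO, YR, LW, SI, YE, YO, LG, VQ, RD, XW, ZR, VW

Visit DM; enqueue EG, FD, FT, OO, YR → queue [EG, FD, FT, OO, YR]
Visit EG; enqueue LW, SI, YE, YO → queue [FD, FT, OO, YR, LW, SI, YE, YO]
Visit FD; enqueue LG, VQ → queue [FT, OO, YR, LW, SI, YE, YO, LG, VQ]
Visit FT; enqueue RD, XW → queue [OO, YR, LW, SI, YE, YO, LG, VQ, RD, XW]
Visit OO; enqueue ZR → queue [YR, LW, SI, YE, YO, LG, VQ, RD, XW, ZR]
Visit YR; enqueue VW → queue [LW, SI, YE, YO, LG, VQ, RD, XW, ZR, VW]
Visit LW → queue [SI, YE, YO, LG, VQ, RD, XW, ZR, VW]
Visit SI → queue [YE, YO, LG, VQ, RD, XW, ZR, VW]
Visit YE → queue [YO, LG, VQ, RD, XW, ZR, VW]
Visit YO → queue [LG, VQ, RD, XW, ZR, VW]
Visit LG → queue [VQ, RD, XW, ZR, VW]
Visit VQ → queue [RD, XW, ZR, VW]
Visit RD → queue [XW, ZR, VW]
Visit XW → queue [ZR, VW]
Visit ZR → queue [VW]
Visit VW → queue []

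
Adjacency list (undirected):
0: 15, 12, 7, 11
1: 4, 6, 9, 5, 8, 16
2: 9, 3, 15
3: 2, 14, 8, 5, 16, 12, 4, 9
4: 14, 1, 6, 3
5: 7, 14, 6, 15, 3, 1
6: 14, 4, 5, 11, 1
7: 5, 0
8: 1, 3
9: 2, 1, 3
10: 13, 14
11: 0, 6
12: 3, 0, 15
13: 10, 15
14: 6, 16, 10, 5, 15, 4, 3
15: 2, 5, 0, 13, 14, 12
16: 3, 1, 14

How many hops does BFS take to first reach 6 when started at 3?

2

Level 0: 3
Level 1: 2, 4, 5, 8, 9, 12, 14, 16
Level 2: 0, 1, 6, 7, 10, 15
Level 3: 11, 13
6 first appears at level 2.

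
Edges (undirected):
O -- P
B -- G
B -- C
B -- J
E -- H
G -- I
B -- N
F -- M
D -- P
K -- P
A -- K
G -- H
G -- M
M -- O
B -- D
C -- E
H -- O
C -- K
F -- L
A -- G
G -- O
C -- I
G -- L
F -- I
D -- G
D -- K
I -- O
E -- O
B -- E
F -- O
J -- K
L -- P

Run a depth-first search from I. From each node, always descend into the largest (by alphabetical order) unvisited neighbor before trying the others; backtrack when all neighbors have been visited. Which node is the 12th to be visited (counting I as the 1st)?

Visit I
I → O
O → P
P → L
L → G
G → M
M → F
G → H
H → E
E → C
C → K
K → J
J → B
B → N
B → D
K → A

Visit order: I, O, P, L, G, M, F, H, E, C, K, J, B, N, D, A

J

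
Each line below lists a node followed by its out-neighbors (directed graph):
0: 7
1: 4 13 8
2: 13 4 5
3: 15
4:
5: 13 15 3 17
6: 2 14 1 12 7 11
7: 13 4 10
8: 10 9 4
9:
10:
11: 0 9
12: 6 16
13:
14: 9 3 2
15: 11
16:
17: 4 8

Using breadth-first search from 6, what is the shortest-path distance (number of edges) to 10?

2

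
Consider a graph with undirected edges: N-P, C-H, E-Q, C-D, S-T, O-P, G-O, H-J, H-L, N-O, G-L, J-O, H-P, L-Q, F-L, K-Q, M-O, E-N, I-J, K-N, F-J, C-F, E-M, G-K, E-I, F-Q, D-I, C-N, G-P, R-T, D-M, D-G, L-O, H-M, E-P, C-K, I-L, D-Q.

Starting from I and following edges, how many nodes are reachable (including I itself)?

BFS from I visits: I, L, J, E, D, Q, O, H, G, F, P, N, M, C, K
Reachable nodes: 15 of 18 total.

15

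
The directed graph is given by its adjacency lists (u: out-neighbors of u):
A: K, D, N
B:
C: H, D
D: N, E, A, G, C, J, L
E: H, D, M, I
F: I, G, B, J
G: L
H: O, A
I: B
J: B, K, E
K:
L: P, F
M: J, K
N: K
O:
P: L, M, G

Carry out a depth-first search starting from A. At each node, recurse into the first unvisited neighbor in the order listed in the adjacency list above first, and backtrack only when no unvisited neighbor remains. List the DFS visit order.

A, K, D, N, E, H, O, M, J, B, I, G, L, P, F, C

Visit A
A → K
A → D
D → N
D → E
E → H
H → O
E → M
M → J
J → B
E → I
D → G
G → L
L → P
L → F
D → C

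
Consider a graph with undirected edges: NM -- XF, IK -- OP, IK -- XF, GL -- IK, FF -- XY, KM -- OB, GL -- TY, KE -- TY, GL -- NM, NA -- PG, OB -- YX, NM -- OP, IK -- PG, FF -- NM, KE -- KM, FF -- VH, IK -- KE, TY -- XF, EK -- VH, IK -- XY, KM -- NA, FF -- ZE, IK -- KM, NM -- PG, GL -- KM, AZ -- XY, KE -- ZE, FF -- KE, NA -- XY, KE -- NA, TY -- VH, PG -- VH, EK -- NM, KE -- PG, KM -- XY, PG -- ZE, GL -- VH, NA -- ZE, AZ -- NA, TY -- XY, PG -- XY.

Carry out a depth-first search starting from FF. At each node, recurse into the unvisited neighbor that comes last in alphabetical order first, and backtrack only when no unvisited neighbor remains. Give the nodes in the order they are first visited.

FF ZE PG XY TY XF NM OP IK KM OB YX NA KE AZ GL VH EK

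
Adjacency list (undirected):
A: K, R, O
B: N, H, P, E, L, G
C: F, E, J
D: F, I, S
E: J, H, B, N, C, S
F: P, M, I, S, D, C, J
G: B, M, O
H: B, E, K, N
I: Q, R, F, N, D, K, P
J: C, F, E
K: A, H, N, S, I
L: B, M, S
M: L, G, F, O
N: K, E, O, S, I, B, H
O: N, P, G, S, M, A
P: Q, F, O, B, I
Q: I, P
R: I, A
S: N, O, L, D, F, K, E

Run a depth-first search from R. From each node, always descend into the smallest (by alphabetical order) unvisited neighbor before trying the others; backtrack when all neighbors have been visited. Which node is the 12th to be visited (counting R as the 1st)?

O

Visit R
R → A
A → K
K → H
H → B
B → E
E → C
C → F
F → D
D → I
I → N
N → O
O → G
G → M
M → L
L → S
O → P
P → Q
F → J

Visit order: R, A, K, H, B, E, C, F, D, I, N, O, G, M, L, S, P, Q, J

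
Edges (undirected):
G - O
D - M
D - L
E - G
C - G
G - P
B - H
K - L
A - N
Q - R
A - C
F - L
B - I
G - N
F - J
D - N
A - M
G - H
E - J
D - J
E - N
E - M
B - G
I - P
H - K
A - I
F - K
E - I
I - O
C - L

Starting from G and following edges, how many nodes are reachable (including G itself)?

16

BFS from G visits: G, B, C, E, H, N, O, P, I, A, L, J, M, K, D, F
Reachable nodes: 16 of 18 total.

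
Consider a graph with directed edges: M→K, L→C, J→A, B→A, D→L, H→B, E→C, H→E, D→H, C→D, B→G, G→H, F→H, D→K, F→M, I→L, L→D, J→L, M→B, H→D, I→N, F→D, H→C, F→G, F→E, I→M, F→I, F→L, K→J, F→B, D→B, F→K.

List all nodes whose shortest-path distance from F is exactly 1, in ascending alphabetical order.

B, D, E, G, H, I, K, L, M

Level 0: F
Level 1: B, D, E, G, H, I, K, L, M
Level 2: A, C, J, N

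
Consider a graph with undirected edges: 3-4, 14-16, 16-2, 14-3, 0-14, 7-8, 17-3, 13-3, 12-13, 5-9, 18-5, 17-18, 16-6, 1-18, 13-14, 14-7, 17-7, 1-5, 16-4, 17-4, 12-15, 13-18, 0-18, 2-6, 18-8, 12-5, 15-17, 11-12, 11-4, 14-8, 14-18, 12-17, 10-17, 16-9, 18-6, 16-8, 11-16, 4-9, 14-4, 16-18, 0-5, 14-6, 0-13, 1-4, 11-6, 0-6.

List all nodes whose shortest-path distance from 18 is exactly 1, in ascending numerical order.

0, 1, 5, 6, 8, 13, 14, 16, 17

Level 0: 18
Level 1: 0, 1, 5, 6, 8, 13, 14, 16, 17
Level 2: 2, 3, 4, 7, 9, 10, 11, 12, 15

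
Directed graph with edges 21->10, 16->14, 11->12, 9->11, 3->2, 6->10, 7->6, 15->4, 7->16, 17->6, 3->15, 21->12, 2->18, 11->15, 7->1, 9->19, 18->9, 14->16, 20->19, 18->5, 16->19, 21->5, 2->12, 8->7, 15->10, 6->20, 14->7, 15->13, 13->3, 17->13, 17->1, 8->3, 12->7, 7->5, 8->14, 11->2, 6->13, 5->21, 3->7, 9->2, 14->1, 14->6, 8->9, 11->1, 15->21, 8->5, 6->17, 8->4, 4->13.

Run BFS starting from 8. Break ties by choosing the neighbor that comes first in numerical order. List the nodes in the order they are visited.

8, 3, 4, 5, 7, 9, 14, 2, 15, 13, 21, 1, 6, 16, 11, 19, 12, 18, 10, 17, 20

Visit 8; enqueue 3, 4, 5, 7, 9, 14 → queue [3, 4, 5, 7, 9, 14]
Visit 3; enqueue 2, 15 → queue [4, 5, 7, 9, 14, 2, 15]
Visit 4; enqueue 13 → queue [5, 7, 9, 14, 2, 15, 13]
Visit 5; enqueue 21 → queue [7, 9, 14, 2, 15, 13, 21]
Visit 7; enqueue 1, 6, 16 → queue [9, 14, 2, 15, 13, 21, 1, 6, 16]
Visit 9; enqueue 11, 19 → queue [14, 2, 15, 13, 21, 1, 6, 16, 11, 19]
Visit 14 → queue [2, 15, 13, 21, 1, 6, 16, 11, 19]
Visit 2; enqueue 12, 18 → queue [15, 13, 21, 1, 6, 16, 11, 19, 12, 18]
Visit 15; enqueue 10 → queue [13, 21, 1, 6, 16, 11, 19, 12, 18, 10]
Visit 13 → queue [21, 1, 6, 16, 11, 19, 12, 18, 10]
Visit 21 → queue [1, 6, 16, 11, 19, 12, 18, 10]
Visit 1 → queue [6, 16, 11, 19, 12, 18, 10]
Visit 6; enqueue 17, 20 → queue [16, 11, 19, 12, 18, 10, 17, 20]
Visit 16 → queue [11, 19, 12, 18, 10, 17, 20]
Visit 11 → queue [19, 12, 18, 10, 17, 20]
Visit 19 → queue [12, 18, 10, 17, 20]
Visit 12 → queue [18, 10, 17, 20]
Visit 18 → queue [10, 17, 20]
Visit 10 → queue [17, 20]
Visit 17 → queue [20]
Visit 20 → queue []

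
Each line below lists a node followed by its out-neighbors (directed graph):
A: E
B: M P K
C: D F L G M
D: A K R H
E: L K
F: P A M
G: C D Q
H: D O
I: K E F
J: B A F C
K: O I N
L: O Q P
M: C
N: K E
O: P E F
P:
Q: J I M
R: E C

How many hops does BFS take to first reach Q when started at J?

3

Level 0: J
Level 1: A, B, C, F
Level 2: D, E, G, K, L, M, P
Level 3: H, I, N, O, Q, R
Q first appears at level 3.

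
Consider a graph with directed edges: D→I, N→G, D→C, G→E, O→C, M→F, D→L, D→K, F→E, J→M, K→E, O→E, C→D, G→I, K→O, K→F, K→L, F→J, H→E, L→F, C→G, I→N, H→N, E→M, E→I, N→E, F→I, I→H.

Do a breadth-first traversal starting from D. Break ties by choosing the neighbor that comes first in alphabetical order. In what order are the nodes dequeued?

D -> C -> I -> K -> L -> G -> H -> N -> E -> F -> O -> M -> J

Visit D; enqueue C, I, K, L → queue [C, I, K, L]
Visit C; enqueue G → queue [I, K, L, G]
Visit I; enqueue H, N → queue [K, L, G, H, N]
Visit K; enqueue E, F, O → queue [L, G, H, N, E, F, O]
Visit L → queue [G, H, N, E, F, O]
Visit G → queue [H, N, E, F, O]
Visit H → queue [N, E, F, O]
Visit N → queue [E, F, O]
Visit E; enqueue M → queue [F, O, M]
Visit F; enqueue J → queue [O, M, J]
Visit O → queue [M, J]
Visit M → queue [J]
Visit J → queue []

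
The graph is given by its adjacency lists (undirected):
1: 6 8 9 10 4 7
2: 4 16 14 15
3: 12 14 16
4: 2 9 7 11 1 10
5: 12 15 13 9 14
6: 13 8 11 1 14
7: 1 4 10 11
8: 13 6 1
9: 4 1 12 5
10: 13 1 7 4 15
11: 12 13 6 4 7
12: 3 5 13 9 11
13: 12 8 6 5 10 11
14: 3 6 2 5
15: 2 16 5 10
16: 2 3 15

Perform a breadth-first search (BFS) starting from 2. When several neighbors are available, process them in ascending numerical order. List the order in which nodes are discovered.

Visit 2; enqueue 4, 14, 15, 16 → queue [4, 14, 15, 16]
Visit 4; enqueue 1, 7, 9, 10, 11 → queue [14, 15, 16, 1, 7, 9, 10, 11]
Visit 14; enqueue 3, 5, 6 → queue [15, 16, 1, 7, 9, 10, 11, 3, 5, 6]
Visit 15 → queue [16, 1, 7, 9, 10, 11, 3, 5, 6]
Visit 16 → queue [1, 7, 9, 10, 11, 3, 5, 6]
Visit 1; enqueue 8 → queue [7, 9, 10, 11, 3, 5, 6, 8]
Visit 7 → queue [9, 10, 11, 3, 5, 6, 8]
Visit 9; enqueue 12 → queue [10, 11, 3, 5, 6, 8, 12]
Visit 10; enqueue 13 → queue [11, 3, 5, 6, 8, 12, 13]
Visit 11 → queue [3, 5, 6, 8, 12, 13]
Visit 3 → queue [5, 6, 8, 12, 13]
Visit 5 → queue [6, 8, 12, 13]
Visit 6 → queue [8, 12, 13]
Visit 8 → queue [12, 13]
Visit 12 → queue [13]
Visit 13 → queue []

2, 4, 14, 15, 16, 1, 7, 9, 10, 11, 3, 5, 6, 8, 12, 13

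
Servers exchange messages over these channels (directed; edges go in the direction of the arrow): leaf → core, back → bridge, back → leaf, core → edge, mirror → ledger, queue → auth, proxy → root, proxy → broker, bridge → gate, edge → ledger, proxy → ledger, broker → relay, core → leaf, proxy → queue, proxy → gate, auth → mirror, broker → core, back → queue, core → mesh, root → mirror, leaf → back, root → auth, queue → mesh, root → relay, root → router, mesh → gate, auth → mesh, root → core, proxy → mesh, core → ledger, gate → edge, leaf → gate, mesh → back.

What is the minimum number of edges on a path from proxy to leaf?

3

Level 0: proxy
Level 1: broker, gate, ledger, mesh, queue, root
Level 2: auth, back, core, edge, mirror, relay, router
Level 3: bridge, leaf
leaf first appears at level 3.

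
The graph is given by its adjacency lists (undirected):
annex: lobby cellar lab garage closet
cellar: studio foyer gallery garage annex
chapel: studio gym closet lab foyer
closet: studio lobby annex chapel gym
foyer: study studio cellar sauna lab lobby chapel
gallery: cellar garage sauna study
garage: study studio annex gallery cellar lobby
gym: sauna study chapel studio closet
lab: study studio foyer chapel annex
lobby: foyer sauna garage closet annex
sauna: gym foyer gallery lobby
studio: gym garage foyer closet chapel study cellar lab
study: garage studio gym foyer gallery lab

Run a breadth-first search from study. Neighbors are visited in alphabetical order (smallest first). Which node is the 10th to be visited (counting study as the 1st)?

lobby

Visit study; enqueue foyer, gallery, garage, gym, lab, studio → queue [foyer, gallery, garage, gym, lab, studio]
Visit foyer; enqueue cellar, chapel, lobby, sauna → queue [gallery, garage, gym, lab, studio, cellar, chapel, lobby, sauna]
Visit gallery → queue [garage, gym, lab, studio, cellar, chapel, lobby, sauna]
Visit garage; enqueue annex → queue [gym, lab, studio, cellar, chapel, lobby, sauna, annex]
Visit gym; enqueue closet → queue [lab, studio, cellar, chapel, lobby, sauna, annex, closet]
Visit lab → queue [studio, cellar, chapel, lobby, sauna, annex, closet]
Visit studio → queue [cellar, chapel, lobby, sauna, annex, closet]
Visit cellar → queue [chapel, lobby, sauna, annex, closet]
Visit chapel → queue [lobby, sauna, annex, closet]
Visit lobby → queue [sauna, annex, closet]
Visit sauna → queue [annex, closet]
Visit annex → queue [closet]
Visit closet → queue []

Visit order: study, foyer, gallery, garage, gym, lab, studio, cellar, chapel, lobby, sauna, annex, closet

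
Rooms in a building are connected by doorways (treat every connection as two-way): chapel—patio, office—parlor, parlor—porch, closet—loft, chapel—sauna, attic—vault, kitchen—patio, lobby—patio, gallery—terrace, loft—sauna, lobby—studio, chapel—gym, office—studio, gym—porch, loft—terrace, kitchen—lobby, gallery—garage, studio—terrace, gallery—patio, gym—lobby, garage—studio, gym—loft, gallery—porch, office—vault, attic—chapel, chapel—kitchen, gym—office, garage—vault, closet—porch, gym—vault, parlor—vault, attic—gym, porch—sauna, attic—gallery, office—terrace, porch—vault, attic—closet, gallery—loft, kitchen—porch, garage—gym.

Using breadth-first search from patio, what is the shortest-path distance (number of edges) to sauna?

2

Level 0: patio
Level 1: chapel, gallery, kitchen, lobby
Level 2: attic, garage, gym, loft, porch, sauna, studio, terrace
Level 3: closet, office, parlor, vault
sauna first appears at level 2.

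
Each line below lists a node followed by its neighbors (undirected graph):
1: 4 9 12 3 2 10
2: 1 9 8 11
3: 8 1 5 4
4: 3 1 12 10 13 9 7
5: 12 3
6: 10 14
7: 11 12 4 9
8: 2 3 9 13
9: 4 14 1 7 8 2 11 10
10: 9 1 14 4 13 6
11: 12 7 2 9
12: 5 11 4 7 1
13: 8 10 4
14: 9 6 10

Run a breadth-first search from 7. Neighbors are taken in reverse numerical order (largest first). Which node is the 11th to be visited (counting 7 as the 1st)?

8

Visit 7; enqueue 12, 11, 9, 4 → queue [12, 11, 9, 4]
Visit 12; enqueue 5, 1 → queue [11, 9, 4, 5, 1]
Visit 11; enqueue 2 → queue [9, 4, 5, 1, 2]
Visit 9; enqueue 14, 10, 8 → queue [4, 5, 1, 2, 14, 10, 8]
Visit 4; enqueue 13, 3 → queue [5, 1, 2, 14, 10, 8, 13, 3]
Visit 5 → queue [1, 2, 14, 10, 8, 13, 3]
Visit 1 → queue [2, 14, 10, 8, 13, 3]
Visit 2 → queue [14, 10, 8, 13, 3]
Visit 14; enqueue 6 → queue [10, 8, 13, 3, 6]
Visit 10 → queue [8, 13, 3, 6]
Visit 8 → queue [13, 3, 6]
Visit 13 → queue [3, 6]
Visit 3 → queue [6]
Visit 6 → queue []

Visit order: 7, 12, 11, 9, 4, 5, 1, 2, 14, 10, 8, 13, 3, 6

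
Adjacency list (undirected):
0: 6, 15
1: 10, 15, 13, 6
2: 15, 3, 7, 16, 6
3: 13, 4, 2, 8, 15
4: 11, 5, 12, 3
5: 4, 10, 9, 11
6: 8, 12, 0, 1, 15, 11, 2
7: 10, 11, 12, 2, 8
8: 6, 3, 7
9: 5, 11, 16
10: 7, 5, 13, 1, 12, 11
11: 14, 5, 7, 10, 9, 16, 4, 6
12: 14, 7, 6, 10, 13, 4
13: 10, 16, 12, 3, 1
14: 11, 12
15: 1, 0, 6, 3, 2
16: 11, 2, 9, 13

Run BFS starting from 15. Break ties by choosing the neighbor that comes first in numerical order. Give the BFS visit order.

15 -> 0 -> 1 -> 2 -> 3 -> 6 -> 10 -> 13 -> 7 -> 16 -> 4 -> 8 -> 11 -> 12 -> 5 -> 9 -> 14

Visit 15; enqueue 0, 1, 2, 3, 6 → queue [0, 1, 2, 3, 6]
Visit 0 → queue [1, 2, 3, 6]
Visit 1; enqueue 10, 13 → queue [2, 3, 6, 10, 13]
Visit 2; enqueue 7, 16 → queue [3, 6, 10, 13, 7, 16]
Visit 3; enqueue 4, 8 → queue [6, 10, 13, 7, 16, 4, 8]
Visit 6; enqueue 11, 12 → queue [10, 13, 7, 16, 4, 8, 11, 12]
Visit 10; enqueue 5 → queue [13, 7, 16, 4, 8, 11, 12, 5]
Visit 13 → queue [7, 16, 4, 8, 11, 12, 5]
Visit 7 → queue [16, 4, 8, 11, 12, 5]
Visit 16; enqueue 9 → queue [4, 8, 11, 12, 5, 9]
Visit 4 → queue [8, 11, 12, 5, 9]
Visit 8 → queue [11, 12, 5, 9]
Visit 11; enqueue 14 → queue [12, 5, 9, 14]
Visit 12 → queue [5, 9, 14]
Visit 5 → queue [9, 14]
Visit 9 → queue [14]
Visit 14 → queue []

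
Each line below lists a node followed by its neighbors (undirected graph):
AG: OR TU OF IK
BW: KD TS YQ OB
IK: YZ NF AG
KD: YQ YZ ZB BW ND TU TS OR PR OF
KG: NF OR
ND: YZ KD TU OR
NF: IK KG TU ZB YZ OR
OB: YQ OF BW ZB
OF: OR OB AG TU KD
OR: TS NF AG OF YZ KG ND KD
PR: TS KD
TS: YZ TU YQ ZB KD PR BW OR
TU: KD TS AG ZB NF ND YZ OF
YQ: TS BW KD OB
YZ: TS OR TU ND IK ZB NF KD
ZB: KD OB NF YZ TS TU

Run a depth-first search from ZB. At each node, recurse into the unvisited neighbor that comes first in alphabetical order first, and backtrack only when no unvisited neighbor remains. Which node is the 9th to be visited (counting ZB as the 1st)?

Visit ZB
ZB → KD
KD → BW
BW → OB
OB → OF
OF → AG
AG → IK
IK → NF
NF → KG
KG → OR
OR → ND
ND → TU
TU → TS
TS → PR
TS → YQ
TS → YZ

Visit order: ZB, KD, BW, OB, OF, AG, IK, NF, KG, OR, ND, TU, TS, PR, YQ, YZ

KG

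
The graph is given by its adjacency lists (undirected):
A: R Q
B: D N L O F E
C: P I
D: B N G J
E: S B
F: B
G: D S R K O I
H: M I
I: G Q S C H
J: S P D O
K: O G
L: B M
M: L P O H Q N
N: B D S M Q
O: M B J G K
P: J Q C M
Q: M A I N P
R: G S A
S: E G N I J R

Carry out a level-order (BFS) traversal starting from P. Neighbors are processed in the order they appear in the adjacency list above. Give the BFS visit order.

P → J → Q → C → M → S → D → O → A → I → N → L → H → E → G → R → B → K → F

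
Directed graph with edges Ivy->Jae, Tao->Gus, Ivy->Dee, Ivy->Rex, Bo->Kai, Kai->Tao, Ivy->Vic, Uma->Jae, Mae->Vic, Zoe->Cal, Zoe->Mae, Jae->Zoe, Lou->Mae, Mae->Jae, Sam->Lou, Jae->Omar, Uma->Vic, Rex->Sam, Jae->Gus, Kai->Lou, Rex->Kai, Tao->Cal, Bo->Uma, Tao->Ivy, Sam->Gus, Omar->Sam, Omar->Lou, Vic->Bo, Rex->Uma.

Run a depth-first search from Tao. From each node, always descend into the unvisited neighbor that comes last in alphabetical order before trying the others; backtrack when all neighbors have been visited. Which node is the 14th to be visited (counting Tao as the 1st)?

Visit Tao
Tao → Ivy
Ivy → Vic
Vic → Bo
Bo → Uma
Uma → Jae
Jae → Zoe
Zoe → Mae
Zoe → Cal
Jae → Omar
Omar → Sam
Sam → Lou
Sam → Gus
Bo → Kai
Ivy → Rex
Ivy → Dee

Visit order: Tao, Ivy, Vic, Bo, Uma, Jae, Zoe, Mae, Cal, Omar, Sam, Lou, Gus, Kai, Rex, Dee

Kai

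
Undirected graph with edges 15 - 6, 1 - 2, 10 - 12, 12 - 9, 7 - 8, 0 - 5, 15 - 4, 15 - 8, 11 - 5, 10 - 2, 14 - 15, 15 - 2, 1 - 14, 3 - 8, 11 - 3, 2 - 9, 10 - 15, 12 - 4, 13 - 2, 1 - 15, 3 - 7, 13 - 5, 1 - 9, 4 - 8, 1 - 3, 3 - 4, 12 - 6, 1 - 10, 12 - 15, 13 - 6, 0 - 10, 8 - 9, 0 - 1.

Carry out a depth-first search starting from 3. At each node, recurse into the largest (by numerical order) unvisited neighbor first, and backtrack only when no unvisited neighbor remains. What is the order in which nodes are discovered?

3 -> 11 -> 5 -> 13 -> 6 -> 15 -> 14 -> 1 -> 10 -> 12 -> 9 -> 8 -> 7 -> 4 -> 2 -> 0

Visit 3
3 → 11
11 → 5
5 → 13
13 → 6
6 → 15
15 → 14
14 → 1
1 → 10
10 → 12
12 → 9
9 → 8
8 → 7
8 → 4
9 → 2
10 → 0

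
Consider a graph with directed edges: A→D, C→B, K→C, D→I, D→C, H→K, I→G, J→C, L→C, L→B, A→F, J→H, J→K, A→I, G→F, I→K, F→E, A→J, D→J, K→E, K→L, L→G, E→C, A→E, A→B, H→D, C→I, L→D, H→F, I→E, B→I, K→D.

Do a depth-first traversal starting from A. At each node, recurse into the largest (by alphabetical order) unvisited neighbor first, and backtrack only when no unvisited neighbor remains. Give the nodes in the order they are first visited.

A J K L G F E C I B D H

Visit A
A → J
J → K
K → L
L → G
G → F
F → E
E → C
C → I
C → B
L → D
J → H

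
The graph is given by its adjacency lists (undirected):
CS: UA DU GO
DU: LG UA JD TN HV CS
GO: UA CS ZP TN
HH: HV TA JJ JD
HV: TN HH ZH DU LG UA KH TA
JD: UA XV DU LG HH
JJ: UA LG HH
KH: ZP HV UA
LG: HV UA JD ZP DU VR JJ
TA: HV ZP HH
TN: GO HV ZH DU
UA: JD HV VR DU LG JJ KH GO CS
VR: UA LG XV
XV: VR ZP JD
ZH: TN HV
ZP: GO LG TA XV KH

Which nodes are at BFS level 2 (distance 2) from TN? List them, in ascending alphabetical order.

CS, HH, JD, KH, LG, TA, UA, ZP

Level 0: TN
Level 1: DU, GO, HV, ZH
Level 2: CS, HH, JD, KH, LG, TA, UA, ZP
Level 3: JJ, VR, XV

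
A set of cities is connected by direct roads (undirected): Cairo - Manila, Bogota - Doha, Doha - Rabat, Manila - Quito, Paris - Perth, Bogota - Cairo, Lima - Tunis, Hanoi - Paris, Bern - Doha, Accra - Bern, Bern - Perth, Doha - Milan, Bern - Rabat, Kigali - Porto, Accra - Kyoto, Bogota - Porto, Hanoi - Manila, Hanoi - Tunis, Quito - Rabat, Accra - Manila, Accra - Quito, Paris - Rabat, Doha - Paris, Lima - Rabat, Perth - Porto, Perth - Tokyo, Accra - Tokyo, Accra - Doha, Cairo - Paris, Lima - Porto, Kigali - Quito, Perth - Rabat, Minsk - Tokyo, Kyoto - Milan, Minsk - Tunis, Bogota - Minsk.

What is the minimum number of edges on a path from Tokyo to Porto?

2

Level 0: Tokyo
Level 1: Accra, Minsk, Perth
Level 2: Bern, Bogota, Doha, Kyoto, Manila, Paris, Porto, Quito, Rabat, Tunis
Level 3: Cairo, Hanoi, Kigali, Lima, Milan
Porto first appears at level 2.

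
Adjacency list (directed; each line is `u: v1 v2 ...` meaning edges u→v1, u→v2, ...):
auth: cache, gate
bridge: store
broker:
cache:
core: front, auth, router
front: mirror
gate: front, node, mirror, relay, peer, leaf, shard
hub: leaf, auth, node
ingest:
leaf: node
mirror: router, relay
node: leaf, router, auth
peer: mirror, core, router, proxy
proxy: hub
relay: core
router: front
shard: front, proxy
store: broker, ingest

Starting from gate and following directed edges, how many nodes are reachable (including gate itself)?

14

BFS from gate visits: gate, front, node, mirror, relay, peer, leaf, shard, router, auth, core, proxy, cache, hub
Reachable nodes: 14 of 18 total.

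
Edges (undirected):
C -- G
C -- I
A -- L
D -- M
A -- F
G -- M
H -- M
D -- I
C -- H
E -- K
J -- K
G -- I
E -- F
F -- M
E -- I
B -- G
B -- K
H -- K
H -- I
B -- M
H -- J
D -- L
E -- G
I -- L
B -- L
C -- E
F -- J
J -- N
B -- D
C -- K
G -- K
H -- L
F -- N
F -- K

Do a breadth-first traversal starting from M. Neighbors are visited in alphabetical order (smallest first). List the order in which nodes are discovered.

M → B → D → F → G → H → K → L → I → A → E → J → N → C

Visit M; enqueue B, D, F, G, H → queue [B, D, F, G, H]
Visit B; enqueue K, L → queue [D, F, G, H, K, L]
Visit D; enqueue I → queue [F, G, H, K, L, I]
Visit F; enqueue A, E, J, N → queue [G, H, K, L, I, A, E, J, N]
Visit G; enqueue C → queue [H, K, L, I, A, E, J, N, C]
Visit H → queue [K, L, I, A, E, J, N, C]
Visit K → queue [L, I, A, E, J, N, C]
Visit L → queue [I, A, E, J, N, C]
Visit I → queue [A, E, J, N, C]
Visit A → queue [E, J, N, C]
Visit E → queue [J, N, C]
Visit J → queue [N, C]
Visit N → queue [C]
Visit C → queue []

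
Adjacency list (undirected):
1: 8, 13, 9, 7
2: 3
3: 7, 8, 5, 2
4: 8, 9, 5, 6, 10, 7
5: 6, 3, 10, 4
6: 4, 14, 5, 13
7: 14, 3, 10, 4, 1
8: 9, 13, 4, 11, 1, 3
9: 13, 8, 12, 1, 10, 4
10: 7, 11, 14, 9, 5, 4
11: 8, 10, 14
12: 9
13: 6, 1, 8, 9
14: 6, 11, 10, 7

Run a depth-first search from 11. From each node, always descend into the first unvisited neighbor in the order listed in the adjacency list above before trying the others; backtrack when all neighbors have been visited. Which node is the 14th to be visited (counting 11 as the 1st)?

12

Visit 11
11 → 8
8 → 9
9 → 13
13 → 6
6 → 4
4 → 5
5 → 3
3 → 7
7 → 14
14 → 10
7 → 1
3 → 2
9 → 12

Visit order: 11, 8, 9, 13, 6, 4, 5, 3, 7, 14, 10, 1, 2, 12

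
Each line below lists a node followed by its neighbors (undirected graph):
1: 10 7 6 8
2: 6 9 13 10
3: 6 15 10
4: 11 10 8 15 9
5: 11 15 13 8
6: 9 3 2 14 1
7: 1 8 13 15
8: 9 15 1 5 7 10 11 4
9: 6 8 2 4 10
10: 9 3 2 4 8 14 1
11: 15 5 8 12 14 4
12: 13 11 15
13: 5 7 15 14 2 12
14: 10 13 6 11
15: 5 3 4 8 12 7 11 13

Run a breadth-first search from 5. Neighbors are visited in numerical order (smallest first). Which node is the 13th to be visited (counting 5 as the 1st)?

Visit 5; enqueue 8, 11, 13, 15 → queue [8, 11, 13, 15]
Visit 8; enqueue 1, 4, 7, 9, 10 → queue [11, 13, 15, 1, 4, 7, 9, 10]
Visit 11; enqueue 12, 14 → queue [13, 15, 1, 4, 7, 9, 10, 12, 14]
Visit 13; enqueue 2 → queue [15, 1, 4, 7, 9, 10, 12, 14, 2]
Visit 15; enqueue 3 → queue [1, 4, 7, 9, 10, 12, 14, 2, 3]
Visit 1; enqueue 6 → queue [4, 7, 9, 10, 12, 14, 2, 3, 6]
Visit 4 → queue [7, 9, 10, 12, 14, 2, 3, 6]
Visit 7 → queue [9, 10, 12, 14, 2, 3, 6]
Visit 9 → queue [10, 12, 14, 2, 3, 6]
Visit 10 → queue [12, 14, 2, 3, 6]
Visit 12 → queue [14, 2, 3, 6]
Visit 14 → queue [2, 3, 6]
Visit 2 → queue [3, 6]
Visit 3 → queue [6]
Visit 6 → queue []

Visit order: 5, 8, 11, 13, 15, 1, 4, 7, 9, 10, 12, 14, 2, 3, 6

2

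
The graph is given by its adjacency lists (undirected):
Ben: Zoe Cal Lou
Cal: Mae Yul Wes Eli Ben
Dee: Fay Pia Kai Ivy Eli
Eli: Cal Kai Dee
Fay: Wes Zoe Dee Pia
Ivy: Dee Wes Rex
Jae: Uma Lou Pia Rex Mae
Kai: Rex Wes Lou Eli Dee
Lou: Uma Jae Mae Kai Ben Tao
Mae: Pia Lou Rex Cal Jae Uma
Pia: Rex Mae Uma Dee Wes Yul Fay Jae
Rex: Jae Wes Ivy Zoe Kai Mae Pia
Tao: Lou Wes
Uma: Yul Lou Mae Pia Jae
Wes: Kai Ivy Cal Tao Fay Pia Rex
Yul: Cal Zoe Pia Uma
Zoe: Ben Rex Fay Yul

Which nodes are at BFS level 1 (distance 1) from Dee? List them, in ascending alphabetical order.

Eli, Fay, Ivy, Kai, Pia

Level 0: Dee
Level 1: Eli, Fay, Ivy, Kai, Pia
Level 2: Cal, Jae, Lou, Mae, Rex, Uma, Wes, Yul, Zoe
Level 3: Ben, Tao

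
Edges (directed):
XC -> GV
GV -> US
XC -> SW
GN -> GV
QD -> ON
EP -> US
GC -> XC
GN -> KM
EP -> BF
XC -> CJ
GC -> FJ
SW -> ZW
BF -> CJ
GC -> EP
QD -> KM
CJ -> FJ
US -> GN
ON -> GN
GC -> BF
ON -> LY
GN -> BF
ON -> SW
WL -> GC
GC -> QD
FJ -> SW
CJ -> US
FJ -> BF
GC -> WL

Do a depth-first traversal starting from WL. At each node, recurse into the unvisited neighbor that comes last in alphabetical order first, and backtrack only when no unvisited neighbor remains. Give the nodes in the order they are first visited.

Visit WL
WL → GC
GC → XC
XC → SW
SW → ZW
XC → GV
GV → US
US → GN
GN → KM
GN → BF
BF → CJ
CJ → FJ
GC → QD
QD → ON
ON → LY
GC → EP

WL GC XC SW ZW GV US GN KM BF CJ FJ QD ON LY EP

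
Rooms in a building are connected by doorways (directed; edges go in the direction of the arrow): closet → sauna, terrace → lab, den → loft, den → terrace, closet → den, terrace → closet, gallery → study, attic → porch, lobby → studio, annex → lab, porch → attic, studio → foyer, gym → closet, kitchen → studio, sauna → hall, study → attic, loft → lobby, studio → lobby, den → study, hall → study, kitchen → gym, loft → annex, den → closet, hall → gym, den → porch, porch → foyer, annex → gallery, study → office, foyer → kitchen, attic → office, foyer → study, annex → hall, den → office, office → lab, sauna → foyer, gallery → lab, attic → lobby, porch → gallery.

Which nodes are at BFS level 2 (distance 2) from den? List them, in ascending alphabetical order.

annex, attic, foyer, gallery, lab, lobby, sauna

Level 0: den
Level 1: closet, loft, office, porch, study, terrace
Level 2: annex, attic, foyer, gallery, lab, lobby, sauna
Level 3: hall, kitchen, studio
Level 4: gym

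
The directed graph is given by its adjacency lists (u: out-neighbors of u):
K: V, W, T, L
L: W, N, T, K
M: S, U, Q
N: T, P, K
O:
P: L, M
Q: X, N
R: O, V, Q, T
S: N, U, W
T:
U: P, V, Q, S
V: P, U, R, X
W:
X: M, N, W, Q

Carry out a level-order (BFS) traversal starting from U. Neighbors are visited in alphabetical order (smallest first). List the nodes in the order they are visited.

Visit U; enqueue P, Q, S, V → queue [P, Q, S, V]
Visit P; enqueue L, M → queue [Q, S, V, L, M]
Visit Q; enqueue N, X → queue [S, V, L, M, N, X]
Visit S; enqueue W → queue [V, L, M, N, X, W]
Visit V; enqueue R → queue [L, M, N, X, W, R]
Visit L; enqueue K, T → queue [M, N, X, W, R, K, T]
Visit M → queue [N, X, W, R, K, T]
Visit N → queue [X, W, R, K, T]
Visit X → queue [W, R, K, T]
Visit W → queue [R, K, T]
Visit R; enqueue O → queue [K, T, O]
Visit K → queue [T, O]
Visit T → queue [O]
Visit O → queue []

U → P → Q → S → V → L → M → N → X → W → R → K → T → O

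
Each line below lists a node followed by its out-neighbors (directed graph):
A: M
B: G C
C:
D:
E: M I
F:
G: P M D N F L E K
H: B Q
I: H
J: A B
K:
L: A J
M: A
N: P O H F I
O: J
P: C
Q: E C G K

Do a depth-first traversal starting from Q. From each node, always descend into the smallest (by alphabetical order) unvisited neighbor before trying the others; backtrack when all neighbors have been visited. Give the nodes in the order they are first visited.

Q → C → E → I → H → B → G → D → F → K → L → A → M → J → N → O → P

Visit Q
Q → C
Q → E
E → I
I → H
H → B
B → G
G → D
G → F
G → K
G → L
L → A
A → M
L → J
G → N
N → O
N → P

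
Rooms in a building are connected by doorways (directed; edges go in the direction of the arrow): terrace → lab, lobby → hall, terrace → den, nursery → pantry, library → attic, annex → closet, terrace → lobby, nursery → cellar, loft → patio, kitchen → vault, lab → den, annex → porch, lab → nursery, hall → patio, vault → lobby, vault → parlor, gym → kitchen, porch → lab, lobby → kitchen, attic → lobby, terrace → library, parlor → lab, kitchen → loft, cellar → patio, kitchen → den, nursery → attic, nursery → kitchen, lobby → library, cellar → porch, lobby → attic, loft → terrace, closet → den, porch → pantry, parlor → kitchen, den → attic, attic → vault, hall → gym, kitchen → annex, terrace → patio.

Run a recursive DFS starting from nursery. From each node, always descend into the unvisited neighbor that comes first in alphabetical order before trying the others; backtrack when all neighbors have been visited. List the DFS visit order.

Visit nursery
nursery → attic
attic → lobby
lobby → hall
hall → gym
gym → kitchen
kitchen → annex
annex → closet
closet → den
annex → porch
porch → lab
porch → pantry
kitchen → loft
loft → patio
loft → terrace
terrace → library
kitchen → vault
vault → parlor
nursery → cellar

nursery attic lobby hall gym kitchen annex closet den porch lab pantry loft patio terrace library vault parlor cellar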